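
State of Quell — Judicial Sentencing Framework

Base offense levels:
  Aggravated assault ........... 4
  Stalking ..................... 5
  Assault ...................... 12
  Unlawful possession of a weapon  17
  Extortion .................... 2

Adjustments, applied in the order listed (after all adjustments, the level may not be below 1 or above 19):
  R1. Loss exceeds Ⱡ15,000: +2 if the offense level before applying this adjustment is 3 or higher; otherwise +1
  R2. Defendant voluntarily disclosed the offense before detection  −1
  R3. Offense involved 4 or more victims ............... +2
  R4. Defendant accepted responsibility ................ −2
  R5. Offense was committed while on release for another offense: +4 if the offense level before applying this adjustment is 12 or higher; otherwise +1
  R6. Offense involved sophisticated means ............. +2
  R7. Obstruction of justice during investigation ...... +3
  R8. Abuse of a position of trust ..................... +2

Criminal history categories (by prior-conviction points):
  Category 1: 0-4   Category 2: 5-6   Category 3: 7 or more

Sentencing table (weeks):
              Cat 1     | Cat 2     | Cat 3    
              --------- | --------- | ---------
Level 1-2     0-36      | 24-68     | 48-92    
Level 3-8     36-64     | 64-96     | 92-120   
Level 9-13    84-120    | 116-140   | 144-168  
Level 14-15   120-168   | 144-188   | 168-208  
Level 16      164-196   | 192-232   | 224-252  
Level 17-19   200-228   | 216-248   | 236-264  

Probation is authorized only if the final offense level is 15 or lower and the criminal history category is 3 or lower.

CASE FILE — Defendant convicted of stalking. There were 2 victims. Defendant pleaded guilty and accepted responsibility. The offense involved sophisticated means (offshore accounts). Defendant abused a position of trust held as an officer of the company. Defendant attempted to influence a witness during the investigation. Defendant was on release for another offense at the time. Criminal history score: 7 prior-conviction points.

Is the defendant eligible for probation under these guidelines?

Base offense level for stalking: 5.
R1 does not apply.
R4 applies: 5 − 2 = 3.
R5 applies (level before this adjustment is 3 < 12, so +1): 3 + 1 = 4.
R6 applies: 4 + 2 = 6.
R7 applies: 6 + 3 = 9.
R8 applies: 9 + 2 = 11.
Final offense level: 11.
Criminal history: 7 prior points → Category 3 (7+).
Level 11 falls in the 9-13 band.
Grid: Level 9-13 × Category 3 = 144-168 weeks.
Probation check: level 11 ≤ 15 and category 3 ≤ 3 → eligible.

Yes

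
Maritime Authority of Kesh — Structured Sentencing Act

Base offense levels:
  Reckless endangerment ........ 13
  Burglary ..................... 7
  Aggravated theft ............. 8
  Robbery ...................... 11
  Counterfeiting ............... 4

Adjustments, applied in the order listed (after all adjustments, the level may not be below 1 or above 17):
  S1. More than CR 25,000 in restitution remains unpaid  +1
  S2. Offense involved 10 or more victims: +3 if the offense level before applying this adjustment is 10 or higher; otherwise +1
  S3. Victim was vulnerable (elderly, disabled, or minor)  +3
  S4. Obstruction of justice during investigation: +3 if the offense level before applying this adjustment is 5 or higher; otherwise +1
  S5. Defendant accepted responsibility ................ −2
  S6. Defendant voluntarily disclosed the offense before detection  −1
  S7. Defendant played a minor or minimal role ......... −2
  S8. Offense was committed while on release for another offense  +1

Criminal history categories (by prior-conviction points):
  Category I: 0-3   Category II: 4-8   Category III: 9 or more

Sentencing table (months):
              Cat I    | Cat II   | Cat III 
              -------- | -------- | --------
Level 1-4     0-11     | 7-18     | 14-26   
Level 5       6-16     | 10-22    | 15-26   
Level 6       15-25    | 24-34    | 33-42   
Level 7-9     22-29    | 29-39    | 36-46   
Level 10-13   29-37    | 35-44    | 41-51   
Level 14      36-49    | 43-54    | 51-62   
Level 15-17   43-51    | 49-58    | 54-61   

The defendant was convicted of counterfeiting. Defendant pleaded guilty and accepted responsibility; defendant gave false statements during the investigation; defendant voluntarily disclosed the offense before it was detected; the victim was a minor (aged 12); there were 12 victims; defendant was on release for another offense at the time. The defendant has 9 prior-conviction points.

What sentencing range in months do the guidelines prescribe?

36-46 months

Base offense level for counterfeiting: 4.
S1 does not apply.
S2 applies (level before this adjustment is 4 < 10, so +1): 4 + 1 = 5.
S3 applies: 5 + 3 = 8.
S4 applies (level before this adjustment is 8 ≥ 5, so +3): 8 + 3 = 11.
S5 applies: 11 − 2 = 9.
S6 applies: 9 − 1 = 8.
S8 applies: 8 + 1 = 9.
Final offense level: 9.
Criminal history: 9 prior points → Category III (9+).
Level 9 falls in the 7-9 band.
Grid: Level 7-9 × Category III = 36-46 months.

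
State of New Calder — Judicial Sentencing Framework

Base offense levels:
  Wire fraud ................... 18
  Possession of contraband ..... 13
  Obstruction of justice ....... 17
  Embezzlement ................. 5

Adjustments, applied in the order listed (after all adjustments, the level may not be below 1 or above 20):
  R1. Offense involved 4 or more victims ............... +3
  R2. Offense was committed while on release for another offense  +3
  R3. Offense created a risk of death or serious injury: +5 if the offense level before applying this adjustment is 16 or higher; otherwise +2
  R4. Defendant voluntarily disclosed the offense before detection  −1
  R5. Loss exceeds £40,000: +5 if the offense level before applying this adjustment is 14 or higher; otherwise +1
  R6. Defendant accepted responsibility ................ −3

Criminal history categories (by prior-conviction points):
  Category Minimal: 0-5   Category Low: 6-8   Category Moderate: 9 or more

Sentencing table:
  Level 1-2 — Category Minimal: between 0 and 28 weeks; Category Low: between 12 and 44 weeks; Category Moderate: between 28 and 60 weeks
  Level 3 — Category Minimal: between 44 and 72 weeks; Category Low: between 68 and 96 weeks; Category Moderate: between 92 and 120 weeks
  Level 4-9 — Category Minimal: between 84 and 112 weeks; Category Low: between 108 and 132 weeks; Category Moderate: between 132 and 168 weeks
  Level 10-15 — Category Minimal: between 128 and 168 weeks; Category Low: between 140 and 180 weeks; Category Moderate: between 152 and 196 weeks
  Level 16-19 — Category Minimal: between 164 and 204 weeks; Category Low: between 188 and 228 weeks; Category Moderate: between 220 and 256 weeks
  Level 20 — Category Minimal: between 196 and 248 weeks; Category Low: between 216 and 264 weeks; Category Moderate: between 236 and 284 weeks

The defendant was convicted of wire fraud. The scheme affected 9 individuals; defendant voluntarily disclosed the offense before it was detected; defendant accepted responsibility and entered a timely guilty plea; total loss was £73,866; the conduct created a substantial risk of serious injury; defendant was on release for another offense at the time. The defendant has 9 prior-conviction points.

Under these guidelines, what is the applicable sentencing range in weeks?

Base offense level for wire fraud: 18.
R1 applies: 18 + 3 = 21.
R2 applies: 21 + 3 = 24.
R3 applies (level before this adjustment is 24 ≥ 16, so +5): 24 + 5 = 29.
R4 applies: 29 − 1 = 28.
R5 applies (level before this adjustment is 28 ≥ 14, so +5): 28 + 5 = 33.
R6 applies: 33 − 3 = 30.
Level 30 exceeds the maximum of 20; capped at 20.
Final offense level: 20.
Criminal history: 9 prior points → Category Moderate (9+).
Level 20 falls in the 20 band.
Grid: Level 20 × Category Moderate = 236-284 weeks.

236-284 weeks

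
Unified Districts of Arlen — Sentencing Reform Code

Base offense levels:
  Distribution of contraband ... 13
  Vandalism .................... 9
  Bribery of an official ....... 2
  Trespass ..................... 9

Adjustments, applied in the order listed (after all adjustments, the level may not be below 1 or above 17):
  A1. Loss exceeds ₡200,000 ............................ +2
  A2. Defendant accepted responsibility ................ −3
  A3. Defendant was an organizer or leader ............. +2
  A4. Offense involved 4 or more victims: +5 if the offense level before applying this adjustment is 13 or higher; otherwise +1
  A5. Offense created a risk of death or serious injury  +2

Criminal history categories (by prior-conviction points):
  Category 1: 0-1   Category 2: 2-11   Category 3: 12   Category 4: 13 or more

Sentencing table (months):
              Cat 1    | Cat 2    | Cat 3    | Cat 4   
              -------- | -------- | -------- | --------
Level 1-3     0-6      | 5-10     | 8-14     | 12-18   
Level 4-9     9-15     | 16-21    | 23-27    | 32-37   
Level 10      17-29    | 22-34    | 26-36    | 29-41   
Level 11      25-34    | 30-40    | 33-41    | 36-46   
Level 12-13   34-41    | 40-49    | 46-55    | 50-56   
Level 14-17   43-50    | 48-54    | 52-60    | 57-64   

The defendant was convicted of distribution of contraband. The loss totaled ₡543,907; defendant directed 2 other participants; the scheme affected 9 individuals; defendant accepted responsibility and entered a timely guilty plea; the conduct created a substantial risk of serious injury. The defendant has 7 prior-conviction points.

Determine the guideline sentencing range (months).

48-54 months

Base offense level for distribution of contraband: 13.
A1 applies: 13 + 2 = 15.
A2 applies: 15 − 3 = 12.
A3 applies: 12 + 2 = 14.
A4 applies (level before this adjustment is 14 ≥ 13, so +5): 14 + 5 = 19.
A5 applies: 19 + 2 = 21.
Level 21 exceeds the maximum of 17; capped at 17.
Final offense level: 17.
Criminal history: 7 prior points → Category 2 (2-11).
Level 17 falls in the 14-17 band.
Grid: Level 14-17 × Category 2 = 48-54 months.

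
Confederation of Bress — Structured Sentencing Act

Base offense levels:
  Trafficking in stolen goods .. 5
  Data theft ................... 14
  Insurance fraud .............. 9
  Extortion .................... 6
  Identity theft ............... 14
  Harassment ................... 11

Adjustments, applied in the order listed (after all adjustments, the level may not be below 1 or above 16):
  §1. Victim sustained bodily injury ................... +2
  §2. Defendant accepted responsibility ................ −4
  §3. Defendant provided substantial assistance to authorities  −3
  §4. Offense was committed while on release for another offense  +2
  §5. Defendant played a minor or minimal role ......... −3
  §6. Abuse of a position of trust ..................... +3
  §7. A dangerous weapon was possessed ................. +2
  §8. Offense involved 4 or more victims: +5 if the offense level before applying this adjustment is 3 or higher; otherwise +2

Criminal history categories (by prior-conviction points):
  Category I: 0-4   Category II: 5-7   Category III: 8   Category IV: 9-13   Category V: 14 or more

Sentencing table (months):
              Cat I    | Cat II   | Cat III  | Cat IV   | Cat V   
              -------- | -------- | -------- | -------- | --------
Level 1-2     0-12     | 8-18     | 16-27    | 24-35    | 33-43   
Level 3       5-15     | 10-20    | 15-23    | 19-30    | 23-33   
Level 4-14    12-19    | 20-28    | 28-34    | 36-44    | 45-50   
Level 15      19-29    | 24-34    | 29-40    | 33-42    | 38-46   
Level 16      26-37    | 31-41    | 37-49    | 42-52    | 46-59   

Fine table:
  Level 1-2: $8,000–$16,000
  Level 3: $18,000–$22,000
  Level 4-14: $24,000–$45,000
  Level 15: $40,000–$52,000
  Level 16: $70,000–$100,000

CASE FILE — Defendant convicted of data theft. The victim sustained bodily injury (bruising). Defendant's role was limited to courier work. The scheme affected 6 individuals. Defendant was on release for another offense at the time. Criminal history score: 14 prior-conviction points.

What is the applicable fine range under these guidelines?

$70,000–$100,000

Base offense level for data theft: 14.
§1 applies: 14 + 2 = 16.
§3 does not apply.
§4 applies: 16 + 2 = 18.
§5 applies: 18 − 3 = 15.
§6 does not apply.
§8 applies (level before this adjustment is 15 ≥ 3, so +5): 15 + 5 = 20.
Level 20 exceeds the maximum of 16; capped at 16.
Final offense level: 16.
Level 16 falls in the 16 band.
Fine table: Level 16 → $70,000–$100,000.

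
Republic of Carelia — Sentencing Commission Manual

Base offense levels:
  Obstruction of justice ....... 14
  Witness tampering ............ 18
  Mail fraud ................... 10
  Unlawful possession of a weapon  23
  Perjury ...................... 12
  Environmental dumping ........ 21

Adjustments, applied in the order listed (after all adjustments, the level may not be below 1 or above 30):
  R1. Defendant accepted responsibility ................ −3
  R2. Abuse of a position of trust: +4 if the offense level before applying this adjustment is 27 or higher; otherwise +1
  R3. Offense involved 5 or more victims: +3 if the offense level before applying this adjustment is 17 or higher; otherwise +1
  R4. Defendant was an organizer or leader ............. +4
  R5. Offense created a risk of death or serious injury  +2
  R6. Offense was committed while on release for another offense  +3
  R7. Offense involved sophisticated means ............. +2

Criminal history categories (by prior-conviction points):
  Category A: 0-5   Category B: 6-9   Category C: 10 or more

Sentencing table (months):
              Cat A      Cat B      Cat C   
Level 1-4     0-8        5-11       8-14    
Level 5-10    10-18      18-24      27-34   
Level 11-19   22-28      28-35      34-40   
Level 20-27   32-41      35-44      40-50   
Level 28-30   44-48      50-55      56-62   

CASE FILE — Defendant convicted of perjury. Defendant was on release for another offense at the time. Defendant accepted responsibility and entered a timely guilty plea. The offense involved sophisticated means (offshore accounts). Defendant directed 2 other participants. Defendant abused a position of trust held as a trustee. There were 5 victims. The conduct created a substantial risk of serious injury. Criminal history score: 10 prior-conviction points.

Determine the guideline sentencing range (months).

Base offense level for perjury: 12.
R1 applies: 12 − 3 = 9.
R2 applies (level before this adjustment is 9 < 27, so +1): 9 + 1 = 10.
R3 applies (level before this adjustment is 10 < 17, so +1): 10 + 1 = 11.
R4 applies: 11 + 4 = 15.
R5 applies: 15 + 2 = 17.
R6 applies: 17 + 3 = 20.
R7 applies: 20 + 2 = 22.
Final offense level: 22.
Criminal history: 10 prior points → Category C (10+).
Level 22 falls in the 20-27 band.
Grid: Level 20-27 × Category C = 40-50 months.

40-50 months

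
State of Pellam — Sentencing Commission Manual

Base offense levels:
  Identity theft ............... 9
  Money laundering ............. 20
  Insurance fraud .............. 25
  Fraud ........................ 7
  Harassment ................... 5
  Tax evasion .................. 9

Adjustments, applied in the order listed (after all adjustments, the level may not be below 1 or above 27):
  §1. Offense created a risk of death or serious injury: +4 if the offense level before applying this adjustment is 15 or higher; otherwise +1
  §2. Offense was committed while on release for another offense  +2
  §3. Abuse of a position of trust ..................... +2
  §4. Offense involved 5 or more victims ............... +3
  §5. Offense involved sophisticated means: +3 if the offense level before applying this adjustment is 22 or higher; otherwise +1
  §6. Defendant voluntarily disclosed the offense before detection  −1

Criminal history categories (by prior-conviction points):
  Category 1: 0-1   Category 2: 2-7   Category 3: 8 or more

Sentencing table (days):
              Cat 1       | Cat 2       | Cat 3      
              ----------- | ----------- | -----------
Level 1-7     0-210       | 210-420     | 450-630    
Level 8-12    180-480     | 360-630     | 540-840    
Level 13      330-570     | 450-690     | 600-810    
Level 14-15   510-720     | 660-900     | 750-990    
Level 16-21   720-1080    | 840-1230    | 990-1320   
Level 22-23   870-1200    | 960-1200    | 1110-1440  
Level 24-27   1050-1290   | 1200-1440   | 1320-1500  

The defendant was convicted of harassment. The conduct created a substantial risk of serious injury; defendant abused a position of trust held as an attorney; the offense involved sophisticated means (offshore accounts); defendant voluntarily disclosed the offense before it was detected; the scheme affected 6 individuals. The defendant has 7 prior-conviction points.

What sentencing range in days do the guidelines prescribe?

Base offense level for harassment: 5.
§1 applies (level before this adjustment is 5 < 15, so +1): 5 + 1 = 6.
§2 does not apply.
§3 applies: 6 + 2 = 8.
§4 applies: 8 + 3 = 11.
§5 applies (level before this adjustment is 11 < 22, so +1): 11 + 1 = 12.
§6 applies: 12 − 1 = 11.
Final offense level: 11.
Criminal history: 7 prior points → Category 2 (2-7).
Level 11 falls in the 8-12 band.
Grid: Level 8-12 × Category 2 = 360-630 days.

360-630 days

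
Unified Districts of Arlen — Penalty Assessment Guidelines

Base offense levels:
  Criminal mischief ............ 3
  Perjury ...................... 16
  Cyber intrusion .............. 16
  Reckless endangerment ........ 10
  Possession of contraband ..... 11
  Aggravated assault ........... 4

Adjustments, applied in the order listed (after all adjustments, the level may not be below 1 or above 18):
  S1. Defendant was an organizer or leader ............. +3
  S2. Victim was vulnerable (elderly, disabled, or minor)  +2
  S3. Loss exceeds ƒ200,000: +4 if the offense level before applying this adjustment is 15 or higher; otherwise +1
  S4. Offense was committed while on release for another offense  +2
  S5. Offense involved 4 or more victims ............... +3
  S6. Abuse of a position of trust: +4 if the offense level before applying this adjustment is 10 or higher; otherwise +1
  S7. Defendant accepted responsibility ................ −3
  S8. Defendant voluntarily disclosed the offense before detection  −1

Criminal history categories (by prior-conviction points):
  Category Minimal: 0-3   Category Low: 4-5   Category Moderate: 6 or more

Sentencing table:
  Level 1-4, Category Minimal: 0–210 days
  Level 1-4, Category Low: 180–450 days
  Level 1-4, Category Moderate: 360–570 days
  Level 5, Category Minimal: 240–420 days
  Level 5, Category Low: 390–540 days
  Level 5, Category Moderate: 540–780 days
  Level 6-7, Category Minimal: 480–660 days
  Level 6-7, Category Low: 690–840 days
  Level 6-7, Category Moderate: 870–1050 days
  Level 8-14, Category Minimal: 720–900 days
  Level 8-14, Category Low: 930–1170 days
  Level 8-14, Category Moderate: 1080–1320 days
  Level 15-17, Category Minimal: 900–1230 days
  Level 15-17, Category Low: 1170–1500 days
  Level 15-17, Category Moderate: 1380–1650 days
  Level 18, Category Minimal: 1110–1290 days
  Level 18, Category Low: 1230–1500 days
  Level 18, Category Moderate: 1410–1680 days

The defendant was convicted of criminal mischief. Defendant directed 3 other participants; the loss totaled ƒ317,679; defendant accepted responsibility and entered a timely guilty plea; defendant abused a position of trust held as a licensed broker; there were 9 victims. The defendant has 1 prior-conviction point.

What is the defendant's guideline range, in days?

720-900 days

Base offense level for criminal mischief: 3.
S1 applies: 3 + 3 = 6.
S2 does not apply.
S3 applies (level before this adjustment is 6 < 15, so +1): 6 + 1 = 7.
S4 does not apply.
S5 applies: 7 + 3 = 10.
S6 applies (level before this adjustment is 10 ≥ 10, so +4): 10 + 4 = 14.
S7 applies: 14 − 3 = 11.
S8 does not apply.
Final offense level: 11.
Criminal history: 1 prior point → Category Minimal (0-3).
Level 11 falls in the 8-14 band.
Grid: Level 8-14 × Category Minimal = 720-900 days.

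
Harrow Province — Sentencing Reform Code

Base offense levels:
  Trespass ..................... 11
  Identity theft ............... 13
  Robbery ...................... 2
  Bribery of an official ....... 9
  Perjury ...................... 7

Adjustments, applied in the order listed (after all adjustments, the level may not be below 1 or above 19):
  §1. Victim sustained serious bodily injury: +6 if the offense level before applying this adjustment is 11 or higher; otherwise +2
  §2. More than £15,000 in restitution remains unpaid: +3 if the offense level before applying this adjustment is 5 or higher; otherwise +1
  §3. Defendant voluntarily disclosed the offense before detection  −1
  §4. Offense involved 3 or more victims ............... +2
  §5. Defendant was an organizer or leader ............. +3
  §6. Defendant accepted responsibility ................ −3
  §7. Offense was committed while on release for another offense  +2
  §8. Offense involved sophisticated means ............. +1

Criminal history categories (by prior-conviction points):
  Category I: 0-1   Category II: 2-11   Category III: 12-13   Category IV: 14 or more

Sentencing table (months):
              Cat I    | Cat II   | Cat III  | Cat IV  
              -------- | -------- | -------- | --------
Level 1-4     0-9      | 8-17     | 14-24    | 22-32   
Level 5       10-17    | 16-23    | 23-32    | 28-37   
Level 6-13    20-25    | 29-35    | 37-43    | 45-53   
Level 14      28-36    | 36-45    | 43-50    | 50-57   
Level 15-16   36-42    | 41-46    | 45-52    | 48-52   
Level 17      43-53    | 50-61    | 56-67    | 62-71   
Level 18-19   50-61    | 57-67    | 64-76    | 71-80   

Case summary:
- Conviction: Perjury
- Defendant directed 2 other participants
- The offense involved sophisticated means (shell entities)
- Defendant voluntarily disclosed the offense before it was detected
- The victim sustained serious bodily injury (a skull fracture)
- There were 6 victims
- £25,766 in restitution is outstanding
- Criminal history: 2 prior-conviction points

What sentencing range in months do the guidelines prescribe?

50-61 months

Base offense level for perjury: 7.
§1 applies (level before this adjustment is 7 < 11, so +2): 7 + 2 = 9.
§2 applies (level before this adjustment is 9 ≥ 5, so +3): 9 + 3 = 12.
§3 applies: 12 − 1 = 11.
§4 applies: 11 + 2 = 13.
§5 applies: 13 + 3 = 16.
§8 applies: 16 + 1 = 17.
Final offense level: 17.
Criminal history: 2 prior points → Category II (2-11).
Level 17 falls in the 17 band.
Grid: Level 17 × Category II = 50-61 months.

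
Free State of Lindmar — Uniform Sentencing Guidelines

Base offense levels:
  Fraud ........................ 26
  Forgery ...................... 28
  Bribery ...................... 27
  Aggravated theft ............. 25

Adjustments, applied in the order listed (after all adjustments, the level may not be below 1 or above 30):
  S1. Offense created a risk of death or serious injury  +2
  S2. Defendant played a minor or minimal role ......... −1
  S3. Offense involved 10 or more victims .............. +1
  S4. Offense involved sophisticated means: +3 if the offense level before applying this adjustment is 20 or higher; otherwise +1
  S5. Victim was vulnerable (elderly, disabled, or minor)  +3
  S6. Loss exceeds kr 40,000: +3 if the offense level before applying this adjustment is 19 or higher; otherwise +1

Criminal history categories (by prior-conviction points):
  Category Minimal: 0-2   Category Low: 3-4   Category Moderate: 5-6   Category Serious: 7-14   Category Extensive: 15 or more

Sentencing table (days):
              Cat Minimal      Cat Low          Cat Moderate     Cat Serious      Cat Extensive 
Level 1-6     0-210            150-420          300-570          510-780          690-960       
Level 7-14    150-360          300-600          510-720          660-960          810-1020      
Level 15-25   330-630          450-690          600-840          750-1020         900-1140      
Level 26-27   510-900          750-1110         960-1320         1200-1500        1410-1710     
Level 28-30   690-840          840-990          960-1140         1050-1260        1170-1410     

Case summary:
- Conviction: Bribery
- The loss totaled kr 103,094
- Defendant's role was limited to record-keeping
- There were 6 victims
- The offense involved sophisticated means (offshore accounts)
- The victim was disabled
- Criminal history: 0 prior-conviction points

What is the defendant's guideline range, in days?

690-840 days

Base offense level for bribery: 27.
S2 applies: 27 − 1 = 26.
S4 applies (level before this adjustment is 26 ≥ 20, so +3): 26 + 3 = 29.
S5 applies: 29 + 3 = 32.
S6 applies (level before this adjustment is 32 ≥ 19, so +3): 32 + 3 = 35.
Level 35 exceeds the maximum of 30; capped at 30.
Final offense level: 30.
Criminal history: 0 prior points → Category Minimal (0-2).
Level 30 falls in the 28-30 band.
Grid: Level 28-30 × Category Minimal = 690-840 days.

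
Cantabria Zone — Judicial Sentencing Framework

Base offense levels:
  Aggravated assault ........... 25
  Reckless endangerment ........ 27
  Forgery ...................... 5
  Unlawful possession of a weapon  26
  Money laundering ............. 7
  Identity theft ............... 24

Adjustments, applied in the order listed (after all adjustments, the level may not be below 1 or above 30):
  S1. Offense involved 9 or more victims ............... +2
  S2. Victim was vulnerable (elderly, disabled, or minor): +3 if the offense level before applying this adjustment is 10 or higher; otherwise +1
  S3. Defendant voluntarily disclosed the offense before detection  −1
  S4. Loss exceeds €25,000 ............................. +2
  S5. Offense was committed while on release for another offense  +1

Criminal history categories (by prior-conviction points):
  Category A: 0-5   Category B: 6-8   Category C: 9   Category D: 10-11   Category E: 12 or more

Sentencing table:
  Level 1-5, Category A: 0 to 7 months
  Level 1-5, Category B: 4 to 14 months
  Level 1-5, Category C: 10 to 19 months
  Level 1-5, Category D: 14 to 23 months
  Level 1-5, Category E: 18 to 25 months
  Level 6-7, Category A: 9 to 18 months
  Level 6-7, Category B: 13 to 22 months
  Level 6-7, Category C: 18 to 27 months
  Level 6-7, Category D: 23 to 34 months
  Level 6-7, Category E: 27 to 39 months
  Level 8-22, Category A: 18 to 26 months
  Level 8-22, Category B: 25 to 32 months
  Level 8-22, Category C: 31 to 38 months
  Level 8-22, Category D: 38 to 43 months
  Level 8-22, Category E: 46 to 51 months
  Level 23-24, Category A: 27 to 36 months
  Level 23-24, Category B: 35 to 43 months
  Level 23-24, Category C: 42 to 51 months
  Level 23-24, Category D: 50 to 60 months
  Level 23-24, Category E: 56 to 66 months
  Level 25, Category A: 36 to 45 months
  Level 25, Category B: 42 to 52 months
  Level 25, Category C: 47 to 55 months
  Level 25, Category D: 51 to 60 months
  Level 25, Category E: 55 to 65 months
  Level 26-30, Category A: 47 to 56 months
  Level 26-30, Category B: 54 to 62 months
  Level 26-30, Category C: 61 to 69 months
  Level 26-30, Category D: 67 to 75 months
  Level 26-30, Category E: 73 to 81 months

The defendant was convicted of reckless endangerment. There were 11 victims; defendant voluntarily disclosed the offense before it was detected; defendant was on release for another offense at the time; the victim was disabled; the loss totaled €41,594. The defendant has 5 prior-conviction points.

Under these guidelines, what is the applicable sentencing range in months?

47-56 months

Base offense level for reckless endangerment: 27.
S1 applies: 27 + 2 = 29.
S2 applies (level before this adjustment is 29 ≥ 10, so +3): 29 + 3 = 32.
S3 applies: 32 − 1 = 31.
S4 applies: 31 + 2 = 33.
S5 applies: 33 + 1 = 34.
Level 34 exceeds the maximum of 30; capped at 30.
Final offense level: 30.
Criminal history: 5 prior points → Category A (0-5).
Level 30 falls in the 26-30 band.
Grid: Level 26-30 × Category A = 47-56 months.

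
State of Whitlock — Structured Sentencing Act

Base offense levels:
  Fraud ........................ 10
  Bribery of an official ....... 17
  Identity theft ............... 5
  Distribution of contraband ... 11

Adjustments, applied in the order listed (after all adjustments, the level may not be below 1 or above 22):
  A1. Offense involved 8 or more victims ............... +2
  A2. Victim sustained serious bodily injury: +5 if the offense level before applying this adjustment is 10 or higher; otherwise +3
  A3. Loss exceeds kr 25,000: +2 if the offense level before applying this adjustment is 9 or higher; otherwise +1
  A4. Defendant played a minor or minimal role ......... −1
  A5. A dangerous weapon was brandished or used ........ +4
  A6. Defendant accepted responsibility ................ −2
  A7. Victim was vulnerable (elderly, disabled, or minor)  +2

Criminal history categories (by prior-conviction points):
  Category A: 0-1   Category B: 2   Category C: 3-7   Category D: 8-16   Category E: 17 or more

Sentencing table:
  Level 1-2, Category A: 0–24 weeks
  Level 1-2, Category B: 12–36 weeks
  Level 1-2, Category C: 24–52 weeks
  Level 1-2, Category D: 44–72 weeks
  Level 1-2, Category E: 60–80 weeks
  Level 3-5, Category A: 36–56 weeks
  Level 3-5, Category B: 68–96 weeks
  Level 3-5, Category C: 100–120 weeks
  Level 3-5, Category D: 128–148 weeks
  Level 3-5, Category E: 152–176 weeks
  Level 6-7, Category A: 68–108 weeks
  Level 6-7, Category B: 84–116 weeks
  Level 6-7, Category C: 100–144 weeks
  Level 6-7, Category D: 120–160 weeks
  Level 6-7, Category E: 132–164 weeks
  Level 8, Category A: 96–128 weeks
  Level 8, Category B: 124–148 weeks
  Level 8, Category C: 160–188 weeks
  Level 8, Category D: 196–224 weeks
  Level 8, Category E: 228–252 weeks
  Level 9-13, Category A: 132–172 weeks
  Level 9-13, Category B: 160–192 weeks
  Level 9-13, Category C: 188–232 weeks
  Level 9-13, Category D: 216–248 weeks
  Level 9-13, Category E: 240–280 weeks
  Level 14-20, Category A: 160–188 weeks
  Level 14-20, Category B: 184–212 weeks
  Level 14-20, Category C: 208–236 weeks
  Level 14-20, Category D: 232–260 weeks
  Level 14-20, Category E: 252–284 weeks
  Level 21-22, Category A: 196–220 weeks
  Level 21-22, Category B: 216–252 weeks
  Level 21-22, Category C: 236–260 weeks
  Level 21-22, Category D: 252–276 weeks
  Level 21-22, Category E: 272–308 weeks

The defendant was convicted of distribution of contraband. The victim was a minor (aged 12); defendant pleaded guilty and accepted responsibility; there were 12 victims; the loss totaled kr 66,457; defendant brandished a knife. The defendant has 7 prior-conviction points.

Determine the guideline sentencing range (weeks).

208-236 weeks

Base offense level for distribution of contraband: 11.
A1 applies: 11 + 2 = 13.
A2 does not apply.
A3 applies (level before this adjustment is 13 ≥ 9, so +2): 13 + 2 = 15.
A4 does not apply.
A5 applies: 15 + 4 = 19.
A6 applies: 19 − 2 = 17.
A7 applies: 17 + 2 = 19.
Final offense level: 19.
Criminal history: 7 prior points → Category C (3-7).
Level 19 falls in the 14-20 band.
Grid: Level 14-20 × Category C = 208-236 weeks.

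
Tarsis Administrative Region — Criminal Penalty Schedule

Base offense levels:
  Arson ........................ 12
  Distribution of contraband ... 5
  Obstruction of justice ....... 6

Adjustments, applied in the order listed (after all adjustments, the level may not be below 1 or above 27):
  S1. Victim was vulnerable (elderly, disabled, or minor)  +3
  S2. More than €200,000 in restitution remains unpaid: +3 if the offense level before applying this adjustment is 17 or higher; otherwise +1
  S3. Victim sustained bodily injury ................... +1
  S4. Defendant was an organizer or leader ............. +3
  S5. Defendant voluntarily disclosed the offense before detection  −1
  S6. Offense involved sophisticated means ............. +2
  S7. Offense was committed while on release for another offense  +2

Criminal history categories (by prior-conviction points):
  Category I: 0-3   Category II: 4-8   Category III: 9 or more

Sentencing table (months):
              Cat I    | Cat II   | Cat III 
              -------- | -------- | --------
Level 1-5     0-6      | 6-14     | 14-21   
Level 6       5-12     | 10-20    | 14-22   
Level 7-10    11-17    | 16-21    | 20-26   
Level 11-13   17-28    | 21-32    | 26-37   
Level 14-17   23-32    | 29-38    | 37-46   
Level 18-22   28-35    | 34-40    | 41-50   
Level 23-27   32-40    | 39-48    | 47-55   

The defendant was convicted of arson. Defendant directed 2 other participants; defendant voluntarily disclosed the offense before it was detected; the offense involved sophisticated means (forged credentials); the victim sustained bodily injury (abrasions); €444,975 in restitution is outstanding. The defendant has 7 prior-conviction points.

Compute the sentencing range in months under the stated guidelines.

Base offense level for arson: 12.
S1 does not apply.
S2 applies (level before this adjustment is 12 < 17, so +1): 12 + 1 = 13.
S3 applies: 13 + 1 = 14.
S4 applies: 14 + 3 = 17.
S5 applies: 17 − 1 = 16.
S6 applies: 16 + 2 = 18.
Final offense level: 18.
Criminal history: 7 prior points → Category II (4-8).
Level 18 falls in the 18-22 band.
Grid: Level 18-22 × Category II = 34-40 months.

34-40 months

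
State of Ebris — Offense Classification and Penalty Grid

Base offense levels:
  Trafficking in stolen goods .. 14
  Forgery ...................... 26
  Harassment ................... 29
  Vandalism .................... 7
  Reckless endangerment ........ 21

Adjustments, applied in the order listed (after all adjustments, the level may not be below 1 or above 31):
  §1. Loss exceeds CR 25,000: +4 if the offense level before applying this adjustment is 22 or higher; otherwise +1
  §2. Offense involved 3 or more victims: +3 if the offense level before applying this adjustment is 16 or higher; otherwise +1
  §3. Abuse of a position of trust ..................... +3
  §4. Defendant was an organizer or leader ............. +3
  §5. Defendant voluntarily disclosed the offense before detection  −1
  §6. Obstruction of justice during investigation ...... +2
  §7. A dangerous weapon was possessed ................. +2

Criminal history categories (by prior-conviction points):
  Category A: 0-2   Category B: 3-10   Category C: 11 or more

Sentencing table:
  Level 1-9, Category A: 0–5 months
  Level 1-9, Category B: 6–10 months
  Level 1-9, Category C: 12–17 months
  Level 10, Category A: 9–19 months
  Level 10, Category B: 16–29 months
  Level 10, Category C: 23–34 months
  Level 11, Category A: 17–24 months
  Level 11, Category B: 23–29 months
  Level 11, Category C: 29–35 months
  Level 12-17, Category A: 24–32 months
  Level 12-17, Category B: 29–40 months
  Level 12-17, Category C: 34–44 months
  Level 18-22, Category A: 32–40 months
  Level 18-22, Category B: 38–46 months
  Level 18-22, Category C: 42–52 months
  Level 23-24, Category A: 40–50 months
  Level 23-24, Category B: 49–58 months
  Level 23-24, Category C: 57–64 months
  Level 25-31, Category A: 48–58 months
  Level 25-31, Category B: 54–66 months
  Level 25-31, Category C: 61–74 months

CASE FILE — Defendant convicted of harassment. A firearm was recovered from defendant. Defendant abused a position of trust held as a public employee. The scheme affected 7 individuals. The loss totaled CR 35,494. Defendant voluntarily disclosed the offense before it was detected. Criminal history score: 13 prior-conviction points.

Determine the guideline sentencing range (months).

61-74 months

Base offense level for harassment: 29.
§1 applies (level before this adjustment is 29 ≥ 22, so +4): 29 + 4 = 33.
§2 applies (level before this adjustment is 33 ≥ 16, so +3): 33 + 3 = 36.
§3 applies: 36 + 3 = 39.
§5 applies: 39 − 1 = 38.
§7 applies: 38 + 2 = 40.
Level 40 exceeds the maximum of 31; capped at 31.
Final offense level: 31.
Criminal history: 13 prior points → Category C (11+).
Level 31 falls in the 25-31 band.
Grid: Level 25-31 × Category C = 61-74 months.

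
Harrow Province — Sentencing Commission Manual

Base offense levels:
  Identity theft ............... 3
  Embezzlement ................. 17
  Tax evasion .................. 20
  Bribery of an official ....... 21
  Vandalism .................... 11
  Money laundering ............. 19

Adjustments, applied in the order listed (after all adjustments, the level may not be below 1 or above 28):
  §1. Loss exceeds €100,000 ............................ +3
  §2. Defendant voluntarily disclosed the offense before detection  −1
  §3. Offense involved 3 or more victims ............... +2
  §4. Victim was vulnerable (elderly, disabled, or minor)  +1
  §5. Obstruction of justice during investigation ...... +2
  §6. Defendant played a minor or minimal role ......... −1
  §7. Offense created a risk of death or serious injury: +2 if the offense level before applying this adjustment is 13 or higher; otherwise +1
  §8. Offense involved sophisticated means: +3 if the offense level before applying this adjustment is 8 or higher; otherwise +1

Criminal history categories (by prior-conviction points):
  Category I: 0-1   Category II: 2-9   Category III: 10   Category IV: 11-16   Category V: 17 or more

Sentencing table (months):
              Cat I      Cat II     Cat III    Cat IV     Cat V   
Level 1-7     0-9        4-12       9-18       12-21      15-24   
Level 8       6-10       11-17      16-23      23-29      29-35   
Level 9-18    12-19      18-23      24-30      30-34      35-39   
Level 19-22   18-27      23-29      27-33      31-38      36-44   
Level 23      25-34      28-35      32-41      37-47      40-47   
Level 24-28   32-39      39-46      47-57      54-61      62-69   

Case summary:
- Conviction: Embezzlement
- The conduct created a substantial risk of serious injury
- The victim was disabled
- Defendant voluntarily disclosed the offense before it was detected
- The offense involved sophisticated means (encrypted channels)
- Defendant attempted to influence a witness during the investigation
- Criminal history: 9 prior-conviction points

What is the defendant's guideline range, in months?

39-46 months

Base offense level for embezzlement: 17.
§2 applies: 17 − 1 = 16.
§4 applies: 16 + 1 = 17.
§5 applies: 17 + 2 = 19.
§6 does not apply.
§7 applies (level before this adjustment is 19 ≥ 13, so +2): 19 + 2 = 21.
§8 applies (level before this adjustment is 21 ≥ 8, so +3): 21 + 3 = 24.
Final offense level: 24.
Criminal history: 9 prior points → Category II (2-9).
Level 24 falls in the 24-28 band.
Grid: Level 24-28 × Category II = 39-46 months.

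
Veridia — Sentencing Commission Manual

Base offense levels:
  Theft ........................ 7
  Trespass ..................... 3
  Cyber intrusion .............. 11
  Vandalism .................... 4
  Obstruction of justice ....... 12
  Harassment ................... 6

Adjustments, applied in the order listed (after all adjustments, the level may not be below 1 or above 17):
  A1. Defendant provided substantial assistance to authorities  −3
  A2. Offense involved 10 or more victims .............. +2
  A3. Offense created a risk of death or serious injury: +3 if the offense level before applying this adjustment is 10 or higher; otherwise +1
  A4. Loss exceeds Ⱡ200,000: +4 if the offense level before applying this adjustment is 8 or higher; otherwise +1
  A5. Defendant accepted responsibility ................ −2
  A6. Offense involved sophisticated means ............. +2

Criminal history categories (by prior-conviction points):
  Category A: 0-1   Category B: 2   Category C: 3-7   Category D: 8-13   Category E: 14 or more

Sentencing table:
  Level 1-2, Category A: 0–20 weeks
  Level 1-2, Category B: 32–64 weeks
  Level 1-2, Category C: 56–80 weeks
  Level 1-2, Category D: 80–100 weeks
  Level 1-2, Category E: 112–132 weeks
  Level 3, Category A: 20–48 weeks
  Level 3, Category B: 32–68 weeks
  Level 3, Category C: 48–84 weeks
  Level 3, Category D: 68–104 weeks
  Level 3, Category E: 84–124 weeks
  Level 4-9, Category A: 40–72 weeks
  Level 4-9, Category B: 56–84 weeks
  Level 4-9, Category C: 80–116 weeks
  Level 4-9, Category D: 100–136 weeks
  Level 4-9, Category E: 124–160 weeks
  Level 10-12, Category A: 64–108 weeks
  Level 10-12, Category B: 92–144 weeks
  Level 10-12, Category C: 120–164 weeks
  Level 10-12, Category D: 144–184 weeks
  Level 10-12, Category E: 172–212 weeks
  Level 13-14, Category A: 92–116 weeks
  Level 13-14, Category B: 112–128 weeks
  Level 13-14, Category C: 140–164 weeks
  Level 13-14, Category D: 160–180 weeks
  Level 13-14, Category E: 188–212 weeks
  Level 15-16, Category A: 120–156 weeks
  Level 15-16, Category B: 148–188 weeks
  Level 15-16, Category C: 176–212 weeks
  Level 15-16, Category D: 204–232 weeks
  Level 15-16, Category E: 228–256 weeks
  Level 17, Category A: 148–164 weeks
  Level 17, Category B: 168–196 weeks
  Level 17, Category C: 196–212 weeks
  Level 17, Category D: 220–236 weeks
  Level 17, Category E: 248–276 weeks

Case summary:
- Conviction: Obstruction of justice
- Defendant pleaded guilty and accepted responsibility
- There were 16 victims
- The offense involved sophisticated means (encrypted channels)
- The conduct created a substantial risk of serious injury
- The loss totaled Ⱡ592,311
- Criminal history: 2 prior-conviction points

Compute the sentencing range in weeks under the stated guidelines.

Base offense level for obstruction of justice: 12.
A1 does not apply.
A2 applies: 12 + 2 = 14.
A3 applies (level before this adjustment is 14 ≥ 10, so +3): 14 + 3 = 17.
A4 applies (level before this adjustment is 17 ≥ 8, so +4): 17 + 4 = 21.
A5 applies: 21 − 2 = 19.
A6 applies: 19 + 2 = 21.
Level 21 exceeds the maximum of 17; capped at 17.
Final offense level: 17.
Criminal history: 2 prior points → Category B (2).
Level 17 falls in the 17 band.
Grid: Level 17 × Category B = 168-196 weeks.

168-196 weeks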